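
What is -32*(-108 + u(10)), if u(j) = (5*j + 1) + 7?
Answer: 1600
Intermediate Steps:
u(j) = 8 + 5*j (u(j) = (1 + 5*j) + 7 = 8 + 5*j)
-32*(-108 + u(10)) = -32*(-108 + (8 + 5*10)) = -32*(-108 + (8 + 50)) = -32*(-108 + 58) = -32*(-50) = 1600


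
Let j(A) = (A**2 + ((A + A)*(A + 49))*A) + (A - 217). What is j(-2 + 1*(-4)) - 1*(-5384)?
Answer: 8293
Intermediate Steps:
j(A) = -217 + A + A**2 + 2*A**2*(49 + A) (j(A) = (A**2 + ((2*A)*(49 + A))*A) + (-217 + A) = (A**2 + (2*A*(49 + A))*A) + (-217 + A) = (A**2 + 2*A**2*(49 + A)) + (-217 + A) = -217 + A + A**2 + 2*A**2*(49 + A))
j(-2 + 1*(-4)) - 1*(-5384) = (-217 + (-2 + 1*(-4)) + 2*(-2 + 1*(-4))**3 + 99*(-2 + 1*(-4))**2) - 1*(-5384) = (-217 + (-2 - 4) + 2*(-2 - 4)**3 + 99*(-2 - 4)**2) + 5384 = (-217 - 6 + 2*(-6)**3 + 99*(-6)**2) + 5384 = (-217 - 6 + 2*(-216) + 99*36) + 5384 = (-217 - 6 - 432 + 3564) + 5384 = 2909 + 5384 = 8293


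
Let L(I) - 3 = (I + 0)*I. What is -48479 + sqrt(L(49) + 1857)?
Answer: -48479 + sqrt(4261) ≈ -48414.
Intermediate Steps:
L(I) = 3 + I**2 (L(I) = 3 + (I + 0)*I = 3 + I*I = 3 + I**2)
-48479 + sqrt(L(49) + 1857) = -48479 + sqrt((3 + 49**2) + 1857) = -48479 + sqrt((3 + 2401) + 1857) = -48479 + sqrt(2404 + 1857) = -48479 + sqrt(4261)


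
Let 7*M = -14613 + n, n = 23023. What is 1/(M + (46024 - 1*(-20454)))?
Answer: 7/473756 ≈ 1.4776e-5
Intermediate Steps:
M = 8410/7 (M = (-14613 + 23023)/7 = (1/7)*8410 = 8410/7 ≈ 1201.4)
1/(M + (46024 - 1*(-20454))) = 1/(8410/7 + (46024 - 1*(-20454))) = 1/(8410/7 + (46024 + 20454)) = 1/(8410/7 + 66478) = 1/(473756/7) = 7/473756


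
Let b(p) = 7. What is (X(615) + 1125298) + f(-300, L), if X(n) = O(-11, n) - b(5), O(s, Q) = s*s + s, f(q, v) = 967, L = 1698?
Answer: 1126368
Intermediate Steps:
O(s, Q) = s + s² (O(s, Q) = s² + s = s + s²)
X(n) = 103 (X(n) = -11*(1 - 11) - 1*7 = -11*(-10) - 7 = 110 - 7 = 103)
(X(615) + 1125298) + f(-300, L) = (103 + 1125298) + 967 = 1125401 + 967 = 1126368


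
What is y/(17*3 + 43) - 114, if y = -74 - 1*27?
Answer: -10817/94 ≈ -115.07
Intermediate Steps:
y = -101 (y = -74 - 27 = -101)
y/(17*3 + 43) - 114 = -101/(17*3 + 43) - 114 = -101/(51 + 43) - 114 = -101/94 - 114 = -10817/94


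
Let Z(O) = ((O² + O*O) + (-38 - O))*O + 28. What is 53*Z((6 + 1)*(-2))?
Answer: -271572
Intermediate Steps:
Z(O) = 28 + O*(-38 - O + 2*O²) (Z(O) = ((O² + O²) + (-38 - O))*O + 28 = (2*O² + (-38 - O))*O + 28 = (-38 - O + 2*O²)*O + 28 = O*(-38 - O + 2*O²) + 28 = 28 + O*(-38 - O + 2*O²))
53*Z((6 + 1)*(-2)) = 53*(28 - ((6 + 1)*(-2))² - 38*(6 + 1)*(-2) + 2*((6 + 1)*(-2))³) = 53*(28 - (7*(-2))² - 266*(-2) + 2*(7*(-2))³) = 53*(28 - 1*(-14)² - 38*(-14) + 2*(-14)³) = 53*(28 - 1*196 + 532 + 2*(-2744)) = 53*(28 - 196 + 532 - 5488) = 53*(-5124) = -271572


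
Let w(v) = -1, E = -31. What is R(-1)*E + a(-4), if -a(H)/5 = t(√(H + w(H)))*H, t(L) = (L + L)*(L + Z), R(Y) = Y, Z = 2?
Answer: -169 + 80*I*√5 ≈ -169.0 + 178.89*I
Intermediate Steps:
t(L) = 2*L*(2 + L) (t(L) = (L + L)*(L + 2) = (2*L)*(2 + L) = 2*L*(2 + L))
a(H) = -10*H*√(-1 + H)*(2 + √(-1 + H)) (a(H) = -5*2*√(H - 1)*(2 + √(H - 1))*H = -5*2*√(-1 + H)*(2 + √(-1 + H))*H = -10*H*√(-1 + H)*(2 + √(-1 + H)))
R(-1)*E + a(-4) = -1*(-31) + 10*(-4)*(1 - 1*(-4) - 2*√(-1 - 4)) = 31 + 10*(-4)*(1 + 4 - 2*I*√5) = 31 + 10*(-4)*(5 - 2*I*√5) = 31 + (-200 + 80*I*√5) = -169 + 80*I*√5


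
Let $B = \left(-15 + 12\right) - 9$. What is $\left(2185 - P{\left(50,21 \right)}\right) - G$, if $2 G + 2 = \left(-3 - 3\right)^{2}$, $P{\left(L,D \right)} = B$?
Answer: $2180$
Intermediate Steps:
$B = -12$ ($B = -3 - 9 = -12$)
$P{\left(L,D \right)} = -12$
$G = 17$ ($G = -1 + \frac{\left(-3 - 3\right)^{2}}{2} = -1 + \frac{\left(-6\right)^{2}}{2} = -1 + \frac{1}{2} \cdot 36 = -1 + 18 = 17$)
$\left(2185 - P{\left(50,21 \right)}\right) - G = \left(2185 - -12\right) - 17 = \left(2185 + 12\right) - 17 = 2197 - 17 = 2180$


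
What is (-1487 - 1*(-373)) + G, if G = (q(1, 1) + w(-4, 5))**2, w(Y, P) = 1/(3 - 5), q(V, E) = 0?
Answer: -4455/4 ≈ -1113.8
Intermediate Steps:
w(Y, P) = -1/2 (w(Y, P) = 1/(-2) = -1/2)
G = 1/4 (G = (0 - 1/2)**2 = (-1/2)**2 = 1/4 ≈ 0.25000)
(-1487 - 1*(-373)) + G = (-1487 - 1*(-373)) + 1/4 = (-1487 + 373) + 1/4 = -1114 + 1/4 = -4455/4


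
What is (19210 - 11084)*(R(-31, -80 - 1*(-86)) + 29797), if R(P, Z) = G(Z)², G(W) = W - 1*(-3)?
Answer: 242788628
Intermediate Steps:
G(W) = 3 + W (G(W) = W + 3 = 3 + W)
R(P, Z) = (3 + Z)²
(19210 - 11084)*(R(-31, -80 - 1*(-86)) + 29797) = (19210 - 11084)*((3 + (-80 - 1*(-86)))² + 29797) = 8126*((3 + (-80 + 86))² + 29797) = 8126*((3 + 6)² + 29797) = 8126*(9² + 29797) = 8126*(81 + 29797) = 8126*29878 = 242788628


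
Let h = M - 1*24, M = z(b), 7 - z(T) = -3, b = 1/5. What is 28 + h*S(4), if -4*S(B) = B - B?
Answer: 28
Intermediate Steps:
S(B) = 0 (S(B) = -(B - B)/4 = -1/4*0 = 0)
b = 1/5 ≈ 0.20000
z(T) = 10 (z(T) = 7 - 1*(-3) = 7 + 3 = 10)
M = 10
h = -14 (h = 10 - 1*24 = 10 - 24 = -14)
28 + h*S(4) = 28 - 14*0 = 28 + 0 = 28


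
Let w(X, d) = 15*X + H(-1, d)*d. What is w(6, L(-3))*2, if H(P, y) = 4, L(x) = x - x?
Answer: 180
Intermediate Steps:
L(x) = 0
w(X, d) = 4*d + 15*X (w(X, d) = 15*X + 4*d = 4*d + 15*X)
w(6, L(-3))*2 = (4*0 + 15*6)*2 = (0 + 90)*2 = 90*2 = 180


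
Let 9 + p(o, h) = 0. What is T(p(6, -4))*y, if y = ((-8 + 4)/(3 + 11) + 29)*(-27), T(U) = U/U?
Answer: -5427/7 ≈ -775.29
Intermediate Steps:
p(o, h) = -9 (p(o, h) = -9 + 0 = -9)
T(U) = 1
y = -5427/7 (y = (-4/14 + 29)*(-27) = (-4*1/14 + 29)*(-27) = (-2/7 + 29)*(-27) = (201/7)*(-27) = -5427/7 ≈ -775.29)
T(p(6, -4))*y = 1*(-5427/7) = -5427/7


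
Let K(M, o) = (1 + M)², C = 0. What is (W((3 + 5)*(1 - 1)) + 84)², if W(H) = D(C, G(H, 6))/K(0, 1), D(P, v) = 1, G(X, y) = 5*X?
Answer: 7225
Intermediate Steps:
W(H) = 1 (W(H) = 1/(1 + 0)² = 1/1² = 1/1 = 1*1 = 1)
(W((3 + 5)*(1 - 1)) + 84)² = (1 + 84)² = 85² = 7225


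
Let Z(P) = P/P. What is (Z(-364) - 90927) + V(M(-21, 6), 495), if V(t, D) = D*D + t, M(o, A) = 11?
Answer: 154110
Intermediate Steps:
Z(P) = 1
V(t, D) = t + D² (V(t, D) = D² + t = t + D²)
(Z(-364) - 90927) + V(M(-21, 6), 495) = (1 - 90927) + (11 + 495²) = -90926 + (11 + 245025) = -90926 + 245036 = 154110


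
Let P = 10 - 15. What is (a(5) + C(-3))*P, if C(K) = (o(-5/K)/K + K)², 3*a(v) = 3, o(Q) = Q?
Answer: -5525/81 ≈ -68.210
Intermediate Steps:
a(v) = 1 (a(v) = (⅓)*3 = 1)
P = -5
C(K) = (K - 5/K²)² (C(K) = ((-5/K)/K + K)² = (-5/K² + K)² = (K - 5/K²)²)
(a(5) + C(-3))*P = (1 + (-5 + (-3)³)²/(-3)⁴)*(-5) = (1 + (-5 - 27)²/81)*(-5) = (1 + (1/81)*(-32)²)*(-5) = (1 + (1/81)*1024)*(-5) = (1 + 1024/81)*(-5) = (1105/81)*(-5) = -5525/81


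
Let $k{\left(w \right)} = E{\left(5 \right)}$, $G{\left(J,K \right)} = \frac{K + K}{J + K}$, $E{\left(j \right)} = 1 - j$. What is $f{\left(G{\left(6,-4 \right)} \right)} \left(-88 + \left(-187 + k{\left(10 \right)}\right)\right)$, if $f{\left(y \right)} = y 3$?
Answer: $3348$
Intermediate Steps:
$G{\left(J,K \right)} = \frac{2 K}{J + K}$
$k{\left(w \right)} = -4$ ($k{\left(w \right)} = 1 - 5 = -4$)
$f{\left(y \right)} = 3 y$
$f{\left(G{\left(6,-4 \right)} \right)} \left(-88 + \left(-187 + k{\left(10 \right)}\right)\right) = 3 \cdot 2 \left(-4\right) \frac{1}{6 - 4} \left(-88 - 191\right) = 3 \cdot 2 \left(-4\right) \frac{1}{2} \left(-88 - 191\right) = 3 \cdot 2 \left(-4\right) \frac{1}{2} \left(-279\right) = 3 \left(-4\right) \left(-279\right) = \left(-12\right) \left(-279\right) = 3348$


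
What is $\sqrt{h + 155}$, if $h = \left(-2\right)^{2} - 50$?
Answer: $\sqrt{109} \approx 10.44$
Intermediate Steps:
$h = -46$ ($h = 4 - 50 = -46$)
$\sqrt{h + 155} = \sqrt{-46 + 155} = \sqrt{109}$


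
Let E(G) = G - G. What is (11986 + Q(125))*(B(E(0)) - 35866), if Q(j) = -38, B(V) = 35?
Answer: -428108788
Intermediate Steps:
E(G) = 0
(11986 + Q(125))*(B(E(0)) - 35866) = (11986 - 38)*(35 - 35866) = 11948*(-35831) = -428108788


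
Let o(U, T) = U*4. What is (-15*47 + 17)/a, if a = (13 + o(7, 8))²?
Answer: -688/1681 ≈ -0.40928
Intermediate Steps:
o(U, T) = 4*U
a = 1681 (a = (13 + 4*7)² = (13 + 28)² = 41² = 1681)
(-15*47 + 17)/a = (-15*47 + 17)/1681 = (-705 + 17)*(1/1681) = -688*1/1681 = -688/1681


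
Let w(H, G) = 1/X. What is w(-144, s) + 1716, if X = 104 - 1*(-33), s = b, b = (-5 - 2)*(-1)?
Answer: 235093/137 ≈ 1716.0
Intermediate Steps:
b = 7 (b = -7*(-1) = 7)
s = 7
X = 137 (X = 104 + 33 = 137)
w(H, G) = 1/137
w(-144, s) + 1716 = 1/137 + 1716 = 235093/137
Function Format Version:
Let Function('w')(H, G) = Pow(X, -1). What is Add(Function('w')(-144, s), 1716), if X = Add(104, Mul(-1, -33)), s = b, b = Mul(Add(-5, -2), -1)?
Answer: Rational(235093, 137) ≈ 1716.0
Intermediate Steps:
b = 7 (b = Mul(-7, -1) = 7)
s = 7
X = 137 (X = Add(104, 33) = 137)
Function('w')(H, G) = Rational(1, 137) (Function('w')(H, G) = Pow(137, -1) = Rational(1, 137))
Add(Function('w')(-144, s), 1716) = Add(Rational(1, 137), 1716) = Rational(235093, 137)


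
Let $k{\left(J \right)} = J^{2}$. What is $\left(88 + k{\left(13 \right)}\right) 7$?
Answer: $1799$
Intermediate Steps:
$\left(88 + k{\left(13 \right)}\right) 7 = \left(88 + 13^{2}\right) 7 = \left(88 + 169\right) 7 = 257 \cdot 7 = 1799$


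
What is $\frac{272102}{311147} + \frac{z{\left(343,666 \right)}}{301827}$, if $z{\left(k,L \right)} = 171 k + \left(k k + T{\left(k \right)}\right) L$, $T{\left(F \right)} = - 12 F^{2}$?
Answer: $- \frac{89358718625011}{31304188523} \approx -2854.5$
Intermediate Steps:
$z{\left(k,L \right)} = 171 k - 11 L k^{2}$ ($z{\left(k,L \right)} = 171 k + \left(k k - 12 k^{2}\right) L = 171 k + \left(k^{2} - 12 k^{2}\right) L = 171 k + - 11 k^{2} L = 171 k - 11 L k^{2}$)
$\frac{272102}{311147} + \frac{z{\left(343,666 \right)}}{301827} = \frac{272102}{311147} + \frac{343 \left(171 - 7326 \cdot 343\right)}{301827} = 272102 \cdot \frac{1}{311147} + 343 \left(171 - 2512818\right) \frac{1}{301827} = \frac{272102}{311147} + 343 \left(-2512647\right) \frac{1}{301827} = \frac{272102}{311147} - \frac{287279307}{100609} = - \frac{89358718625011}{31304188523}$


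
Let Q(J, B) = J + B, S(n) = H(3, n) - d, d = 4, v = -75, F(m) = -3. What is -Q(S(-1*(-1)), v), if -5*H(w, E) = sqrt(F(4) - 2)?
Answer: 79 + I*sqrt(5)/5 ≈ 79.0 + 0.44721*I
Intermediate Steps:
H(w, E) = -I*sqrt(5)/5 (H(w, E) = -sqrt(-3 - 2)/5 = -I*sqrt(5)/5)
S(n) = -4 - I*sqrt(5)/5 (S(n) = -I*sqrt(5)/5 - 1*4 = -I*sqrt(5)/5 - 4 = -4 - I*sqrt(5)/5)
Q(J, B) = B + J
-Q(S(-1*(-1)), v) = -(-75 + (-4 - I*sqrt(5)/5)) = -(-79 - I*sqrt(5)/5) = 79 + I*sqrt(5)/5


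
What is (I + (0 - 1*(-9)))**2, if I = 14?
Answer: 529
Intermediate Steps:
(I + (0 - 1*(-9)))**2 = (14 + (0 - 1*(-9)))**2 = (14 + (0 + 9))**2 = (14 + 9)**2 = 23**2 = 529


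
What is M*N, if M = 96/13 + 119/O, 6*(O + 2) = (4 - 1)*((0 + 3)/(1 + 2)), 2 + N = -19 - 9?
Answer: 28060/13 ≈ 2158.5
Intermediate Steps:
N = -30 (N = -2 + (-19 - 9) = -2 - 28 = -30)
O = -3/2 (O = -2 + ((4 - 1)*((0 + 3)/(1 + 2)))/6 = -2 + (3*(3/3))/6 = -2 + (3*(3*(⅓)))/6 = -2 + (3*1)/6 = -2 + (⅙)*3 = -2 + ½ = -3/2 ≈ -1.5000)
M = -2806/39 (M = 96/13 + 119/(-3/2) = 96*(1/13) + 119*(-⅔) = 96/13 - 238/3 = -2806/39 ≈ -71.949)
M*N = -2806/39*(-30) = 28060/13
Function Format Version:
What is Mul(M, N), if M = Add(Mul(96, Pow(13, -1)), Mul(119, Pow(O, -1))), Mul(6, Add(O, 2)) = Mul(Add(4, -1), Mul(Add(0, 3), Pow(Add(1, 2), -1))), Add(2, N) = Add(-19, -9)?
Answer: Rational(28060, 13) ≈ 2158.5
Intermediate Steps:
N = -30 (N = Add(-2, Add(-19, -9)) = Add(-2, -28) = -30)
O = Rational(-3, 2) (O = Add(-2, Mul(Rational(1, 6), Mul(Add(4, -1), Mul(Add(0, 3), Pow(Add(1, 2), -1))))) = Add(-2, Mul(Rational(1, 6), Mul(3, Mul(3, Pow(3, -1))))) = Add(-2, Mul(Rational(1, 6), Mul(3, Mul(3, Rational(1, 3))))) = Add(-2, Mul(Rational(1, 6), Mul(3, 1))) = Add(-2, Mul(Rational(1, 6), 3)) = Add(-2, Rational(1, 2)) = Rational(-3, 2) ≈ -1.5000)
M = Rational(-2806, 39) (M = Add(Mul(96, Pow(13, -1)), Mul(119, Pow(Rational(-3, 2), -1))) = Add(Mul(96, Rational(1, 13)), Mul(119, Rational(-2, 3))) = Add(Rational(96, 13), Rational(-238, 3)) = Rational(-2806, 39) ≈ -71.949)
Mul(M, N) = Mul(Rational(-2806, 39), -30) = Rational(28060, 13)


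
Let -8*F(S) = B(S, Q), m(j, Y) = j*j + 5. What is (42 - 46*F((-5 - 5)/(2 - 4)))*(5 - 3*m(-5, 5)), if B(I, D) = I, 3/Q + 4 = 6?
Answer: -24055/4 ≈ -6013.8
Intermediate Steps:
Q = 3/2 (Q = 3/(-4 + 6) = 3/2 ≈ 1.5000)
m(j, Y) = 5 + j² (m(j, Y) = j² + 5 = 5 + j²)
F(S) = -S/8
(42 - 46*F((-5 - 5)/(2 - 4)))*(5 - 3*m(-5, 5)) = (42 - (-23)*(-5 - 5)/(2 - 4)/4)*(5 - 3*(5 + (-5)²)) = (42 - (-23)*(-10/(-2))/4)*(5 - 3*(5 + 25)) = (42 - (-23)*(-10*(-½))/4)*(5 - 3*30) = (42 - (-23)*5/4)*(5 - 90) = (42 - 46*(-5/8))*(-85) = (42 + 115/4)*(-85) = (283/4)*(-85) = -24055/4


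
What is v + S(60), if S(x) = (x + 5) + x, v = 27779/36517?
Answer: 4592404/36517 ≈ 125.76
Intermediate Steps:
v = 27779/36517 (v = 27779*(1/36517) = 27779/36517 ≈ 0.76071)
S(x) = 5 + 2*x (S(x) = (5 + x) + x = 5 + 2*x)
v + S(60) = 27779/36517 + (5 + 2*60) = 27779/36517 + (5 + 120) = 27779/36517 + 125 = 4592404/36517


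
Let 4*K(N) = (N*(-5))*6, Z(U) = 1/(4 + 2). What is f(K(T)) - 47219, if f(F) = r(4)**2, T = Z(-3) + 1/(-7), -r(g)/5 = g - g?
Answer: -47219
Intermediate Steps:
r(g) = 0 (r(g) = -5*(g - g) = -5*0 = 0)
Z(U) = 1/6
T = 1/42 (T = 1/6 + 1/(-7) = 1/6 - 1/7 = 1/42 ≈ 0.023810)
K(N) = -15*N/2 (K(N) = ((N*(-5))*6)/4 = (-5*N*6)/4 = (-30*N)/4 = -15*N/2)
f(F) = 0 (f(F) = 0**2 = 0)
f(K(T)) - 47219 = 0 - 47219 = -47219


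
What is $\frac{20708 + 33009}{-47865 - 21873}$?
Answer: $- \frac{53717}{69738} \approx -0.77027$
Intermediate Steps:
$\frac{20708 + 33009}{-47865 - 21873} = \frac{53717}{-69738} = 53717 \left(- \frac{1}{69738}\right) = - \frac{53717}{69738}$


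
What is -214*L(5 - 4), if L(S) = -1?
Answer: 214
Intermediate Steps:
-214*L(5 - 4) = -214*(-1) = 214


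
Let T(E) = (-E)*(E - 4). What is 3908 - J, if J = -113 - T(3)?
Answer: 4024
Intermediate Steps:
T(E) = -E*(-4 + E) (T(E) = (-E)*(-4 + E) = -E*(-4 + E))
J = -116 (J = -113 - 3*(4 - 1*3) = -113 - 3*(4 - 3) = -113 - 3 = -116)
3908 - J = 3908 - 1*(-116) = 3908 + 116 = 4024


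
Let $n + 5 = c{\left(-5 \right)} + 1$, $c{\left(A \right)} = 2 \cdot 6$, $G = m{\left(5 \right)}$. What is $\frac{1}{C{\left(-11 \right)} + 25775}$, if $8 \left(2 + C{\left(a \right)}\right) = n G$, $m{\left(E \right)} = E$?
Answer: $\frac{1}{25778} \approx 3.8793 \cdot 10^{-5}$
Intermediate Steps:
$G = 5$
$c{\left(A \right)} = 12$
$n = 8$ ($n = -5 + \left(12 + 1\right) = -5 + 13 = 8$)
$C{\left(a \right)} = 3$ ($C{\left(a \right)} = -2 + \frac{8 \cdot 5}{8} = -2 + \frac{1}{8} \cdot 40 = -2 + 5 = 3$)
$\frac{1}{C{\left(-11 \right)} + 25775} = \frac{1}{3 + 25775} = \frac{1}{25778}$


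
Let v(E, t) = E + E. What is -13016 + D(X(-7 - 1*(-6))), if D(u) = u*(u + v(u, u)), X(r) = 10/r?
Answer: -12716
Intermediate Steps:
v(E, t) = 2*E
D(u) = 3*u² (D(u) = u*(u + 2*u) = u*(3*u) = 3*u²)
-13016 + D(X(-7 - 1*(-6))) = -13016 + 3*(10/(-7 - 1*(-6)))² = -13016 + 3*(10/(-7 + 6))² = -13016 + 3*(10/(-1))² = -13016 + 3*(10*(-1))² = -13016 + 3*(-10)² = -13016 + 3*100 = -13016 + 300 = -12716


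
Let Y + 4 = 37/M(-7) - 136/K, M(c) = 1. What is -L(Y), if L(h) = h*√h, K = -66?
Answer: -1157*√38181/1089 ≈ -207.60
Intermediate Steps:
Y = 1157/33 (Y = -4 + (37/1 - 136/(-66)) = -4 + (37*1 - 136*(-1/66)) = -4 + (37 + 68/33) = -4 + 1289/33 = 1157/33 ≈ 35.061)
L(h) = h^(3/2)
-L(Y) = -(1157/33)^(3/2) = -1157*√38181/1089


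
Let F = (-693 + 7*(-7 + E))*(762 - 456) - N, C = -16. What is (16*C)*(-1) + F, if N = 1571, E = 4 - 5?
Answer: -230509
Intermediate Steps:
E = -1
F = -230765 (F = (-693 + 7*(-7 - 1))*(762 - 456) - 1*1571 = (-693 + 7*(-8))*306 - 1571 = (-693 - 56)*306 - 1571 = -749*306 - 1571 = -229194 - 1571 = -230765)
(16*C)*(-1) + F = (16*(-16))*(-1) - 230765 = -256*(-1) - 230765 = 256 - 230765 = -230509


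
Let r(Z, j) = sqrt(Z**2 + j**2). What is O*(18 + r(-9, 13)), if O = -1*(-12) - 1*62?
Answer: -900 - 250*sqrt(10) ≈ -1690.6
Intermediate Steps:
O = -50 (O = 12 - 62 = -50)
O*(18 + r(-9, 13)) = -50*(18 + sqrt((-9)**2 + 13**2)) = -50*(18 + sqrt(81 + 169)) = -50*(18 + sqrt(250)) = -50*(18 + 5*sqrt(10)) = -900 - 250*sqrt(10)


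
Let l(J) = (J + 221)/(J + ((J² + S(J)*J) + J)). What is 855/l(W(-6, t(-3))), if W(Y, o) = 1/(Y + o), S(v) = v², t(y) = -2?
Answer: -1815/1984 ≈ -0.91482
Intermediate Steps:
l(J) = (221 + J)/(J² + J³ + 2*J) (l(J) = (J + 221)/(J + ((J² + J²*J) + J)) = (221 + J)/(J + ((J² + J³) + J)) = (221 + J)/(J + (J + J² + J³)) = (221 + J)/(J² + J³ + 2*J))
855/l(W(-6, t(-3))) = 855/(((221 + 1/(-6 - 2))/((1/(-6 - 2))*(2 + 1/(-6 - 2) + (1/(-6 - 2))²)))) = 855/(((221 + 1/(-8))/((1/(-8))*(2 + 1/(-8) + (1/(-8))²)))) = 855/(((221 - ⅛)/((-⅛)*(2 - ⅛ + (-⅛)²)))) = 855/((-8*1767/8/(2 - ⅛ + 1/64))) = 855/((-8*1767/8/121/64)) = 855/((-8*64/121*1767/8)) = 855/(-113088/121) = 855*(-121/113088) = -1815/1984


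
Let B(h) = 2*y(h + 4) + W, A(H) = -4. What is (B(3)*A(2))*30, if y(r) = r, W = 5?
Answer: -2280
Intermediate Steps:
B(h) = 13 + 2*h (B(h) = 2*(h + 4) + 5 = 2*(4 + h) + 5 = (8 + 2*h) + 5 = 13 + 2*h)
(B(3)*A(2))*30 = ((13 + 2*3)*(-4))*30 = ((13 + 6)*(-4))*30 = (19*(-4))*30 = -76*30 = -2280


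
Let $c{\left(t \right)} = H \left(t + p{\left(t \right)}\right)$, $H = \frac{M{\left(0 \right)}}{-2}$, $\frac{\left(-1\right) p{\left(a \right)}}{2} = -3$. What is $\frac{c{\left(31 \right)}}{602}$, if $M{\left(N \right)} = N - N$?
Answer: $0$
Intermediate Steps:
$M{\left(N \right)} = 0$
$p{\left(a \right)} = 6$ ($p{\left(a \right)} = \left(-2\right) \left(-3\right) = 6$)
$H = 0$ ($H = \frac{0}{-2} = 0 \left(- \frac{1}{2}\right) = 0$)
$c{\left(t \right)} = 0$ ($c{\left(t \right)} = 0 \left(t + 6\right) = 0 \left(6 + t\right) = 0$)
$\frac{c{\left(31 \right)}}{602} = \frac{0}{602} = 0 \cdot \frac{1}{602} = 0$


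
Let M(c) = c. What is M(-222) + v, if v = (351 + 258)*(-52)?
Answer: -31890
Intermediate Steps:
v = -31668 (v = 609*(-52) = -31668)
M(-222) + v = -222 - 31668 = -31890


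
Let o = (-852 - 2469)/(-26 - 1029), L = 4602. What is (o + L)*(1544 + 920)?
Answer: 11971173984/1055 ≈ 1.1347e+7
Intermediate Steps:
o = 3321/1055 (o = -3321/(-1055) = -3321*(-1/1055) = 3321/1055 ≈ 3.1479)
(o + L)*(1544 + 920) = (3321/1055 + 4602)*(1544 + 920) = (4858431/1055)*2464 = 11971173984/1055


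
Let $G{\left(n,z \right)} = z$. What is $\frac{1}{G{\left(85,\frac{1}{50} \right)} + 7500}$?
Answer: $\frac{50}{375001} \approx 0.00013333$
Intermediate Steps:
$\frac{1}{G{\left(85,\frac{1}{50} \right)} + 7500} = \frac{1}{\frac{1}{50} + 7500} = \frac{1}{\frac{375001}{50}} = \frac{50}{375001}$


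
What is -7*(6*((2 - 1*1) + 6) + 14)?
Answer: -392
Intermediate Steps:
-7*(6*((2 - 1*1) + 6) + 14) = -7*(6*((2 - 1) + 6) + 14) = -7*(6*(1 + 6) + 14) = -7*(6*7 + 14) = -7*(42 + 14) = -7*56 = -392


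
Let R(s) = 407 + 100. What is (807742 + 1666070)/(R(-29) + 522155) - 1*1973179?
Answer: -515651604343/261331 ≈ -1.9732e+6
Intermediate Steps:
R(s) = 507
(807742 + 1666070)/(R(-29) + 522155) - 1*1973179 = (807742 + 1666070)/(507 + 522155) - 1*1973179 = 2473812/522662 - 1973179 = 2473812*(1/522662) - 1973179 = 1236906/261331 - 1973179 = -515651604343/261331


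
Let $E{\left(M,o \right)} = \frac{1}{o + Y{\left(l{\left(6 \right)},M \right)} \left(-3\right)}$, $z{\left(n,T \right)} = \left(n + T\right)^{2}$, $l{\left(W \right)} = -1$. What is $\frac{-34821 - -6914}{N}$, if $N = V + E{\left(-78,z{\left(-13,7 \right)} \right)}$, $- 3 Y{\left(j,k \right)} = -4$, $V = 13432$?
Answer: $- \frac{81184}{39075} \approx -2.0776$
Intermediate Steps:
$z{\left(n,T \right)} = \left(T + n\right)^{2}$
$Y{\left(j,k \right)} = \frac{4}{3}$ ($Y{\left(j,k \right)} = \left(- \frac{1}{3}\right) \left(-4\right) = \frac{4}{3}$)
$E{\left(M,o \right)} = \frac{1}{-4 + o}$ ($E{\left(M,o \right)} = \frac{1}{o + \frac{4}{3} \left(-3\right)} = \frac{1}{o - 4} = \frac{1}{-4 + o}$)
$N = \frac{429825}{32}$ ($N = 13432 + \frac{1}{-4 + \left(7 - 13\right)^{2}} = 13432 + \frac{1}{-4 + \left(-6\right)^{2}} = 13432 + \frac{1}{-4 + 36} = 13432 + \frac{1}{32} = \frac{429825}{32} \approx 13432.0$)
$\frac{-34821 - -6914}{N} = \frac{-34821 - -6914}{\frac{429825}{32}} = \left(-34821 + 6914\right) \frac{32}{429825} = \left(-27907\right) \frac{32}{429825} = - \frac{81184}{39075}$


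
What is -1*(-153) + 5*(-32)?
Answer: -7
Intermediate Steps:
-1*(-153) + 5*(-32) = 153 - 160 = -7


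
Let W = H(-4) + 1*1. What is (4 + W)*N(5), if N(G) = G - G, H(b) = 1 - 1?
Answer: 0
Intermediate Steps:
H(b) = 0
N(G) = 0
W = 1 (W = 0 + 1*1 = 0 + 1 = 1)
(4 + W)*N(5) = (4 + 1)*0 = 5*0 = 0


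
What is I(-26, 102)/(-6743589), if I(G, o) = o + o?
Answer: -68/2247863 ≈ -3.0251e-5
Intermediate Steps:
I(G, o) = 2*o
I(-26, 102)/(-6743589) = (2*102)/(-6743589) = 204*(-1/6743589) = -68/2247863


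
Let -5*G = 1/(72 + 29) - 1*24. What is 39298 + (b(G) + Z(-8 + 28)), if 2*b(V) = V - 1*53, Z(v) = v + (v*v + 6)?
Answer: 20048449/505 ≈ 39700.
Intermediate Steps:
G = 2423/505 (G = -(1/(72 + 29) - 1*24)/5 = -(1/101 - 24)/5 = -⅕*(-2423/101) = 2423/505 ≈ 4.7980)
Z(v) = 6 + v + v² (Z(v) = v + (v² + 6) = v + (6 + v²) = 6 + v + v²)
b(V) = -53/2 + V/2 (b(V) = (V - 1*53)/2 = (V - 53)/2 = (-53 + V)/2 = -53/2 + V/2)
39298 + (b(G) + Z(-8 + 28)) = 39298 + ((-53/2 + (½)*(2423/505)) + (6 + (-8 + 28) + (-8 + 28)²)) = 39298 + ((-53/2 + 2423/1010) + (6 + 20 + 20²)) = 39298 + (-12171/505 + (6 + 20 + 400)) = 39298 + (-12171/505 + 426) = 39298 + 202959/505 = 20048449/505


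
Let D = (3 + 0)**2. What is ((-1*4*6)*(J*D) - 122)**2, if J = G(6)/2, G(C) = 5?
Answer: 438244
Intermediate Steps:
J = 5/2 ≈ 2.5000
D = 9 (D = 3**2 = 9)
((-1*4*6)*(J*D) - 122)**2 = ((-1*4*6)*((5/2)*9) - 122)**2 = (-4*6*(45/2) - 122)**2 = (-24*45/2 - 122)**2 = (-540 - 122)**2 = (-662)**2 = 438244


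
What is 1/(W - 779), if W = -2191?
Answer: -1/2970 ≈ -0.00033670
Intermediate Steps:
1/(W - 779) = 1/(-2191 - 779) = 1/(-2970) = -1/2970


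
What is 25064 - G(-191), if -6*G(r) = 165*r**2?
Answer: 2056583/2 ≈ 1.0283e+6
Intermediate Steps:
G(r) = -55*r**2/2
25064 - G(-191) = 25064 - (-55)*(-191)**2/2 = 25064 - (-55)*36481/2 = 25064 - 1*(-2006455/2) = 25064 + 2006455/2 = 2056583/2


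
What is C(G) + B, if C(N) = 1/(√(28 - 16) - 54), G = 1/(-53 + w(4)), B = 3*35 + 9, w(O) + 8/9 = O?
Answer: 55167/484 - √3/1452 ≈ 113.98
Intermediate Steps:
w(O) = -8/9 + O
B = 114 (B = 105 + 9 = 114)
G = -9/449 (G = 1/(-53 + (-8/9 + 4)) = 1/(-53 + 28/9) = 1/(-449/9) = -9/449 ≈ -0.020045)
C(N) = 1/(-54 + 2*√3) (C(N) = 1/(√12 - 54) = 1/(2*√3 - 54) = 1/(-54 + 2*√3))
C(G) + B = (-9/484 - √3/1452) + 114 = 55167/484 - √3/1452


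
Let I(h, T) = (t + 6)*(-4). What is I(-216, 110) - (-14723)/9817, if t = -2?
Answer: -142349/9817 ≈ -14.500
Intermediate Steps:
I(h, T) = -16 (I(h, T) = (-2 + 6)*(-4) = 4*(-4) = -16)
I(-216, 110) - (-14723)/9817 = -16 - (-14723)/9817 = -16 - 1*(-14723/9817) = -16 + 14723/9817 = -142349/9817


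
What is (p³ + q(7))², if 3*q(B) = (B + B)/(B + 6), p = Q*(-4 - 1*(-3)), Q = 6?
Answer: 70728100/1521 ≈ 46501.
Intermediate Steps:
p = -6 (p = 6*(-4 - 1*(-3)) = 6*(-4 + 3) = 6*(-1) = -6)
q(B) = 2*B/(3*(6 + B)) (q(B) = ((B + B)/(B + 6))/3 = ((2*B)/(6 + B))/3 = (2*B/(6 + B))/3 = 2*B/(3*(6 + B)))
(p³ + q(7))² = ((-6)³ + (⅔)*7/(6 + 7))² = (-216 + (⅔)*7/13)² = (-216 + (⅔)*7*(1/13))² = (-216 + 14/39)² = (-8410/39)² = 70728100/1521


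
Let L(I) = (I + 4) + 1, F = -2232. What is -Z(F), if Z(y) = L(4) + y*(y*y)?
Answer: 11119431159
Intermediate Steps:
L(I) = 5 + I (L(I) = (4 + I) + 1 = 5 + I)
Z(y) = 9 + y³ (Z(y) = (5 + 4) + y*(y*y) = 9 + y*y² = 9 + y³)
-Z(F) = -(9 + (-2232)³) = -(9 - 11119431168) = -1*(-11119431159) = 11119431159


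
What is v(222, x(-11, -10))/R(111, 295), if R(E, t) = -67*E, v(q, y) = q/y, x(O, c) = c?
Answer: 1/335 ≈ 0.0029851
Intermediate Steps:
v(222, x(-11, -10))/R(111, 295) = (222/(-10))/((-67*111)) = (222*(-⅒))/(-7437) = -111/5*(-1/7437) = 1/335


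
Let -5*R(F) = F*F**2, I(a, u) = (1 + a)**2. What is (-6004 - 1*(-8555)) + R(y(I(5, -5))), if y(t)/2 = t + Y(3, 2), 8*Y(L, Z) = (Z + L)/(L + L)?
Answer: -5028374717/69120 ≈ -72749.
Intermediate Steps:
Y(L, Z) = (L + Z)/(16*L) (Y(L, Z) = ((Z + L)/(L + L))/8 = ((L + Z)/((2*L)))/8 = ((L + Z)*(1/(2*L)))/8 = ((L + Z)/(2*L))/8 = (L + Z)/(16*L))
y(t) = 5/24 + 2*t (y(t) = 2*(t + (1/16)*(3 + 2)/3) = 2*(t + (1/16)*(1/3)*5) = 2*(t + 5/48) = 2*(5/48 + t) = 5/24 + 2*t)
R(F) = -F**3/5 (R(F) = -F*F**2/5 = -F**3/5)
(-6004 - 1*(-8555)) + R(y(I(5, -5))) = (-6004 - 1*(-8555)) - (5/24 + 2*(1 + 5)**2)**3/5 = (-6004 + 8555) - (5/24 + 2*6**2)**3/5 = 2551 - (5/24 + 2*36)**3/5 = 2551 - (5/24 + 72)**3/5 = 2551 - (1733/24)**3/5 = 2551 - 1/5*5204699837/13824 = 2551 - 5204699837/69120 = -5028374717/69120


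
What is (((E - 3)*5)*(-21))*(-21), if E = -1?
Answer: -8820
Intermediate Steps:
(((E - 3)*5)*(-21))*(-21) = (((-1 - 3)*5)*(-21))*(-21) = (-4*5*(-21))*(-21) = -20*(-21)*(-21) = 420*(-21) = -8820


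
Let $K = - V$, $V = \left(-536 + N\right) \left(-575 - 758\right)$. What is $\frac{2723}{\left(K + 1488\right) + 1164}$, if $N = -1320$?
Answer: $- \frac{2723}{2471396} \approx -0.0011018$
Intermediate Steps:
$V = 2474048$ ($V = \left(-536 - 1320\right) \left(-575 - 758\right) = \left(-1856\right) \left(-1333\right) = 2474048$)
$K = -2474048$ ($K = \left(-1\right) 2474048 = -2474048$)
$\frac{2723}{\left(K + 1488\right) + 1164} = \frac{2723}{\left(-2474048 + 1488\right) + 1164} = \frac{2723}{-2472560 + 1164} = \frac{2723}{-2471396} = 2723 \left(- \frac{1}{2471396}\right) = - \frac{2723}{2471396}$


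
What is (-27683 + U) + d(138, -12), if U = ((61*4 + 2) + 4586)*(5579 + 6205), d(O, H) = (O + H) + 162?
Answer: 56912893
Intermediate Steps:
d(O, H) = 162 + H + O (d(O, H) = (H + O) + 162 = 162 + H + O)
U = 56940288 (U = ((244 + 2) + 4586)*11784 = (246 + 4586)*11784 = 4832*11784 = 56940288)
(-27683 + U) + d(138, -12) = (-27683 + 56940288) + (162 - 12 + 138) = 56912605 + 288 = 56912893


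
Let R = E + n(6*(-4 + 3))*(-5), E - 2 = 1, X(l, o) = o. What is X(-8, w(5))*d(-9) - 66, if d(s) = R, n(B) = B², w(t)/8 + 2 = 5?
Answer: -4314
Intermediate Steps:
w(t) = 24 (w(t) = -16 + 8*5 = -16 + 40 = 24)
E = 3 (E = 2 + 1 = 3)
R = -177 (R = 3 + (6*(-4 + 3))²*(-5) = 3 + (6*(-1))²*(-5) = 3 + (-6)²*(-5) = 3 + 36*(-5) = 3 - 180 = -177)
d(s) = -177
X(-8, w(5))*d(-9) - 66 = 24*(-177) - 66 = -4248 - 66 = -4314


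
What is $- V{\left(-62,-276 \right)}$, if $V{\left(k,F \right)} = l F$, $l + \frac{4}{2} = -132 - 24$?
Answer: $-43608$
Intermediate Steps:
$l = -158$ ($l = -2 - 156 = -158$)
$V{\left(k,F \right)} = - 158 F$
$- V{\left(-62,-276 \right)} = - \left(-158\right) \left(-276\right) = \left(-1\right) 43608 = -43608$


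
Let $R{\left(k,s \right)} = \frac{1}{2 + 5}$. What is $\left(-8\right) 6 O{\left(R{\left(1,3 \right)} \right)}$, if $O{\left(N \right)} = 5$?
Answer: $-240$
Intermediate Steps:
$R{\left(k,s \right)} = \frac{1}{7}$
$\left(-8\right) 6 O{\left(R{\left(1,3 \right)} \right)} = \left(-8\right) 6 \cdot 5 = \left(-48\right) 5 = -240$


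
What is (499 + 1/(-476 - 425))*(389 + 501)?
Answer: 400142220/901 ≈ 4.4411e+5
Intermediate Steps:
(499 + 1/(-476 - 425))*(389 + 501) = (499 + 1/(-901))*890 = (499 - 1/901)*890 = (449598/901)*890 = 400142220/901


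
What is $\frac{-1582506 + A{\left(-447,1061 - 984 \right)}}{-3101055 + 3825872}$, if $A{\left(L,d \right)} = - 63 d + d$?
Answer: $- \frac{1587280}{724817} \approx -2.1899$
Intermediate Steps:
$A{\left(L,d \right)} = - 62 d$
$\frac{-1582506 + A{\left(-447,1061 - 984 \right)}}{-3101055 + 3825872} = \frac{-1582506 - 62 \left(1061 - 984\right)}{-3101055 + 3825872} = \frac{-1582506 - 62 \left(1061 - 984\right)}{724817} = \left(-1582506 - 4774\right) \frac{1}{724817} = \left(-1587280\right) \frac{1}{724817} = - \frac{1587280}{724817}$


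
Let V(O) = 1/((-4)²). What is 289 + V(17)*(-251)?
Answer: 4373/16 ≈ 273.31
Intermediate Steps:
V(O) = 1/16
289 + V(17)*(-251) = 289 + (1/16)*(-251) = 289 - 251/16 = 4373/16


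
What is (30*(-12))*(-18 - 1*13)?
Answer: 11160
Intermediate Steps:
(30*(-12))*(-18 - 1*13) = -360*(-18 - 13) = -360*(-31) = 11160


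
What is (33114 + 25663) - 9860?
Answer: 48917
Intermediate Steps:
(33114 + 25663) - 9860 = 58777 - 9860 = 48917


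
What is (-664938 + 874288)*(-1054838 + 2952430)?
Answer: 397260885200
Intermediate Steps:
(-664938 + 874288)*(-1054838 + 2952430) = 209350*1897592 = 397260885200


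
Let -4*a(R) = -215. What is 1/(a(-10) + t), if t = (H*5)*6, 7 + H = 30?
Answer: 4/2975 ≈ 0.0013445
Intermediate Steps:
H = 23 (H = -7 + 30 = 23)
a(R) = 215/4 (a(R) = -¼*(-215) = 215/4)
t = 690 (t = (23*5)*6 = 115*6 = 690)
1/(a(-10) + t) = 1/(215/4 + 690) = 1/(2975/4) = 4/2975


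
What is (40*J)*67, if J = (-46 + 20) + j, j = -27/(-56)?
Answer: -478715/7 ≈ -68388.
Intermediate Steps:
j = 27/56 (j = -27*(-1/56) = 27/56 ≈ 0.48214)
J = -1429/56 (J = (-46 + 20) + 27/56 = -26 + 27/56 = -1429/56 ≈ -25.518)
(40*J)*67 = (40*(-1429/56))*67 = -7145/7*67 = -478715/7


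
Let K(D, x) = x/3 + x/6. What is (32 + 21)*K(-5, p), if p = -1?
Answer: -53/2 ≈ -26.500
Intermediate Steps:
K(D, x) = x/2 (K(D, x) = x*(1/3) + x*(1/6) = x/3 + x/6 = x/2)
(32 + 21)*K(-5, p) = (32 + 21)*((1/2)*(-1)) = 53*(-1/2) = -53/2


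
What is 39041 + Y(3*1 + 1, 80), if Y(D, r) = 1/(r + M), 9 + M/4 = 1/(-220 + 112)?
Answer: 46341694/1187 ≈ 39041.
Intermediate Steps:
M = -973/27 (M = -36 + 4/(-220 + 112) = -36 + 4/(-108) = -36 + 4*(-1/108) = -36 - 1/27 = -973/27 ≈ -36.037)
Y(D, r) = 1/(-973/27 + r) (Y(D, r) = 1/(r - 973/27) = 1/(-973/27 + r))
39041 + Y(3*1 + 1, 80) = 39041 + 27/(-973 + 27*80) = 39041 + 27/(-973 + 2160) = 39041 + 27/1187 = 46341694/1187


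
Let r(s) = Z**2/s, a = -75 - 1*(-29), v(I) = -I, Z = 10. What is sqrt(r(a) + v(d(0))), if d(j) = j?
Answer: 5*I*sqrt(46)/23 ≈ 1.4744*I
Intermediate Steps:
a = -46 (a = -75 + 29 = -46)
r(s) = 100/s (r(s) = 10**2/s = 100/s)
sqrt(r(a) + v(d(0))) = sqrt(100/(-46) - 1*0) = sqrt(100*(-1/46) + 0) = sqrt(-50/23 + 0) = sqrt(-50/23) = 5*I*sqrt(46)/23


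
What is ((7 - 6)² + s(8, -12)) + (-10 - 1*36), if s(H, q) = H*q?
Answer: -141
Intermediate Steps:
((7 - 6)² + s(8, -12)) + (-10 - 1*36) = ((7 - 6)² + 8*(-12)) + (-10 - 1*36) = (1² - 96) + (-10 - 36) = (1 - 96) - 46 = -95 - 46 = -141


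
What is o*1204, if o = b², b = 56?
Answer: 3775744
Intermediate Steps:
o = 3136 (o = 56² = 3136)
o*1204 = 3136*1204 = 3775744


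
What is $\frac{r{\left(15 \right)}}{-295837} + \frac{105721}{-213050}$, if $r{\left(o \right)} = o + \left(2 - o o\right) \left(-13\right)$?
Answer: $- \frac{31897011177}{63028072850} \approx -0.50608$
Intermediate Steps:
$r{\left(o \right)} = -26 + o + 13 o^{2}$ ($r{\left(o \right)} = o + \left(2 - o^{2}\right) \left(-13\right) = o + \left(-26 + 13 o^{2}\right) = -26 + o + 13 o^{2}$)
$\frac{r{\left(15 \right)}}{-295837} + \frac{105721}{-213050} = \frac{-26 + 15 + 13 \cdot 15^{2}}{-295837} + \frac{105721}{-213050} = \left(-26 + 15 + 13 \cdot 225\right) \left(- \frac{1}{295837}\right) + 105721 \left(- \frac{1}{213050}\right) = \left(-26 + 15 + 2925\right) \left(- \frac{1}{295837}\right) - \frac{105721}{213050} = 2914 \left(- \frac{1}{295837}\right) - \frac{105721}{213050} = - \frac{2914}{295837} - \frac{105721}{213050} = - \frac{31897011177}{63028072850}$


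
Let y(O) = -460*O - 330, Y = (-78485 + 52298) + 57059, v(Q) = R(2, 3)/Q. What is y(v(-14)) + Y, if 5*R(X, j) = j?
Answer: 213932/7 ≈ 30562.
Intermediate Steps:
R(X, j) = j/5
v(Q) = 3/(5*Q) (v(Q) = ((1/5)*3)/Q = 3/(5*Q))
Y = 30872 (Y = -26187 + 57059 = 30872)
y(O) = -330 - 460*O
y(v(-14)) + Y = (-330 - 276/(-14)) + 30872 = (-330 - 276*(-1)/14) + 30872 = (-330 - 460*(-3/70)) + 30872 = (-330 + 138/7) + 30872 = -2172/7 + 30872 = 213932/7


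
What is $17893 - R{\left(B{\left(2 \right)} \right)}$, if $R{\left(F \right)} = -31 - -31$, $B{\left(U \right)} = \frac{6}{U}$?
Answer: $17893$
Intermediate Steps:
$R{\left(F \right)} = 0$ ($R{\left(F \right)} = -31 + 31 = 0$)
$17893 - R{\left(B{\left(2 \right)} \right)} = 17893 - 0 = 17893 + 0 = 17893$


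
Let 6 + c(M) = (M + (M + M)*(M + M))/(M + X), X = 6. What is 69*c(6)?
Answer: 897/2 ≈ 448.50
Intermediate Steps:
c(M) = -6 + (M + 4*M**2)/(6 + M) (c(M) = -6 + (M + (M + M)*(M + M))/(M + 6) = -6 + (M + (2*M)*(2*M))/(6 + M) = -6 + (M + 4*M**2)/(6 + M))
69*c(6) = 69*((-36 - 5*6 + 4*6**2)/(6 + 6)) = 69*((-36 - 30 + 4*36)/12) = 69*((-36 - 30 + 144)/12) = 69*((1/12)*78) = 69*(13/2) = 897/2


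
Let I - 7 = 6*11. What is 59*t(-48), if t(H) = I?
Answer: 4307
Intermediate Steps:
I = 73 (I = 7 + 6*11 = 7 + 66 = 73)
t(H) = 73
59*t(-48) = 59*73 = 4307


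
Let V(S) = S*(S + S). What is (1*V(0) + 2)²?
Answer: 4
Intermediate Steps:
V(S) = 2*S² (V(S) = S*(2*S) = 2*S²)
(1*V(0) + 2)² = (1*(2*0²) + 2)² = (1*(2*0) + 2)² = (1*0 + 2)² = (0 + 2)² = 2² = 4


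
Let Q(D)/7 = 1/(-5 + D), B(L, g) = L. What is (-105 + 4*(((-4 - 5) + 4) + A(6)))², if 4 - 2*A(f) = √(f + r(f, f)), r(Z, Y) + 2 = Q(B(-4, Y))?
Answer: 123317/9 + 156*√29 ≈ 14542.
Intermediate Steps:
Q(D) = 7/(-5 + D)
r(Z, Y) = -25/9 (r(Z, Y) = -2 + 7/(-5 - 4) = -2 + 7/(-9) = -2 + 7*(-⅑) = -2 - 7/9 = -25/9)
A(f) = 2 - √(-25/9 + f)/2 (A(f) = 2 - √(f - 25/9)/2 = 2 - √(-25/9 + f)/2)
(-105 + 4*(((-4 - 5) + 4) + A(6)))² = (-105 + 4*(((-4 - 5) + 4) + (2 - √(-25 + 9*6)/6)))² = (-105 + 4*((-9 + 4) + (2 - √(-25 + 54)/6)))² = (-105 + 4*(-5 + (2 - √29/6)))² = (-105 + 4*(-3 - √29/6))² = (-105 + (-12 - 2*√29/3))² = (-117 - 2*√29/3)²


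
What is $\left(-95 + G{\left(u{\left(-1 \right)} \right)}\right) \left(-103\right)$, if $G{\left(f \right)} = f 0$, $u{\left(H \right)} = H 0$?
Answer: $9785$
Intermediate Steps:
$u{\left(H \right)} = 0$
$G{\left(f \right)} = 0$
$\left(-95 + G{\left(u{\left(-1 \right)} \right)}\right) \left(-103\right) = \left(-95 + 0\right) \left(-103\right) = \left(-95\right) \left(-103\right) = 9785$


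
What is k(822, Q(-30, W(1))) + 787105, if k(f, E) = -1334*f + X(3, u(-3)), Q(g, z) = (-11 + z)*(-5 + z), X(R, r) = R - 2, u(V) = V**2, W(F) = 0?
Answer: -309442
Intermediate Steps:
X(R, r) = -2 + R
k(f, E) = 1 - 1334*f (k(f, E) = -1334*f + (-2 + 3) = -1334*f + 1 = 1 - 1334*f)
k(822, Q(-30, W(1))) + 787105 = (1 - 1334*822) + 787105 = (1 - 1096548) + 787105 = -1096547 + 787105 = -309442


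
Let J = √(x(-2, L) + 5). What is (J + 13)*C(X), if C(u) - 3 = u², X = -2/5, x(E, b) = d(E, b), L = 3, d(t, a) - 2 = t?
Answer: 1027/25 + 79*√5/25 ≈ 48.146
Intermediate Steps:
d(t, a) = 2 + t
x(E, b) = 2 + E
X = -⅖ (X = -2*⅕ = -⅖ ≈ -0.40000)
C(u) = 3 + u²
J = √5 (J = √((2 - 2) + 5) = √(0 + 5) = √5 ≈ 2.2361)
(J + 13)*C(X) = (√5 + 13)*(3 + (-⅖)²) = (13 + √5)*(3 + 4/25) = (13 + √5)*(79/25) = 1027/25 + 79*√5/25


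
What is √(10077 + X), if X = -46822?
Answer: I*√36745 ≈ 191.69*I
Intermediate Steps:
√(10077 + X) = √(10077 - 46822) = √(-36745) = I*√36745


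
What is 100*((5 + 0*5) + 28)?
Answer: 3300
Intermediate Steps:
100*((5 + 0*5) + 28) = 100*((5 + 0) + 28) = 100*(5 + 28) = 100*33 = 3300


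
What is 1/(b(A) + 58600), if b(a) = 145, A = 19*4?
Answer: 1/58745 ≈ 1.7023e-5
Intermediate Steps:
A = 76
1/(b(A) + 58600) = 1/(145 + 58600) = 1/58745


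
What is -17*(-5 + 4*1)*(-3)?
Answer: -51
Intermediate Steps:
-17*(-5 + 4*1)*(-3) = -17*(-5 + 4)*(-3) = -17*(-1)*(-3) = 17*(-3) = -51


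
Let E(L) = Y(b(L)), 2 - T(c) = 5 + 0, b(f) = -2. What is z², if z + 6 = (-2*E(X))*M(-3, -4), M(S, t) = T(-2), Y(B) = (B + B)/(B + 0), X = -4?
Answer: 36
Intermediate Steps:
T(c) = -3 (T(c) = 2 - (5 + 0) = 2 - 1*5 = 2 - 5 = -3)
Y(B) = 2 (Y(B) = (2*B)/B = 2)
M(S, t) = -3
E(L) = 2
z = 6 (z = -6 - 2*2*(-3) = -6 - 4*(-3) = -6 + 12 = 6)
z² = 6² = 36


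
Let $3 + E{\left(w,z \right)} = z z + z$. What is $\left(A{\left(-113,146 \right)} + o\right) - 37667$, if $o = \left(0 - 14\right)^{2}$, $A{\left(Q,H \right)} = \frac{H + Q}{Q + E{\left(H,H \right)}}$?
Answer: $- \frac{799855933}{21346} \approx -37471.0$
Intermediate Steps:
$E{\left(w,z \right)} = -3 + z + z^{2}$ ($E{\left(w,z \right)} = -3 + \left(z z + z\right) = -3 + \left(z^{2} + z\right) = -3 + \left(z + z^{2}\right) = -3 + z + z^{2}$)
$A{\left(Q,H \right)} = \frac{H + Q}{-3 + H + Q + H^{2}}$ ($A{\left(Q,H \right)} = \frac{H + Q}{Q + \left(-3 + H + H^{2}\right)} = \frac{H + Q}{-3 + H + Q + H^{2}}$)
$o = 196$ ($o = \left(-14\right)^{2} = 196$)
$\left(A{\left(-113,146 \right)} + o\right) - 37667 = \left(\frac{146 - 113}{-3 + 146 - 113 + 146^{2}} + 196\right) - 37667 = \left(\frac{1}{-3 + 146 - 113 + 21316} \cdot 33 + 196\right) - 37667 = \left(\frac{1}{21346} \cdot 33 + 196\right) - 37667 = \left(\frac{33}{21346} + 196\right) - 37667 = \frac{4183849}{21346} - 37667 = - \frac{799855933}{21346}$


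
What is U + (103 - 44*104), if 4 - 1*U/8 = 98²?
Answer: -81273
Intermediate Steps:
U = -76800 (U = 32 - 8*98² = 32 - 8*9604 = 32 - 76832 = -76800)
U + (103 - 44*104) = -76800 + (103 - 44*104) = -76800 + (103 - 4576) = -76800 - 4473 = -81273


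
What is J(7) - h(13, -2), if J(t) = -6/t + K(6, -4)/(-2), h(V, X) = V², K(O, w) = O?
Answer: -1210/7 ≈ -172.86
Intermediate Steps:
J(t) = -3 - 6/t (J(t) = -6/t + 6/(-2) = -6/t + 6*(-½) = -6/t - 3 = -3 - 6/t)
J(7) - h(13, -2) = (-3 - 6/7) - 1*13² = (-3 - 6*⅐) - 1*169 = (-3 - 6/7) - 169 = -27/7 - 169 = -1210/7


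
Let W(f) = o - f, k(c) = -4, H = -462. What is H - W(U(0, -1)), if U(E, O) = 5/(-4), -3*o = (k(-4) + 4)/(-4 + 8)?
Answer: -1853/4 ≈ -463.25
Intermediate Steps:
o = 0 (o = -(-4 + 4)/(3*(-4 + 8)) = -0/4 = -⅓*0 = 0)
U(E, O) = -5/4 (U(E, O) = 5*(-¼) = -5/4)
W(f) = -f (W(f) = 0 - f = -f)
H - W(U(0, -1)) = -462 - (-1)*(-5)/4 = -462 - 1*5/4 = -462 - 5/4 = -1853/4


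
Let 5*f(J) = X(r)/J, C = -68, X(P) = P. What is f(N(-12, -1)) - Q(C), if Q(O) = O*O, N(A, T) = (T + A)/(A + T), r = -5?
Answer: -4625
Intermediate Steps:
N(A, T) = 1 (N(A, T) = (A + T)/(A + T) = 1)
Q(O) = O²
f(J) = -1/J (f(J) = (-5/J)/5 = -1/J)
f(N(-12, -1)) - Q(C) = -1/1 - 1*(-68)² = -1*1 - 1*4624 = -1 - 4624 = -4625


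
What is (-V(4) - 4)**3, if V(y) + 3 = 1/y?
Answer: -125/64 ≈ -1.9531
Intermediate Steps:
V(y) = -3 + 1/y
(-V(4) - 4)**3 = (-(-3 + 1/4) - 4)**3 = (-1*(-11/4) - 4)**3 = (11/4 - 4)**3 = (-5/4)**3 = -125/64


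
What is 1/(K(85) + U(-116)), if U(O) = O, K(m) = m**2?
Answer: 1/7109 ≈ 0.00014067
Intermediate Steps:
1/(K(85) + U(-116)) = 1/(85**2 - 116) = 1/(7225 - 116) = 1/7109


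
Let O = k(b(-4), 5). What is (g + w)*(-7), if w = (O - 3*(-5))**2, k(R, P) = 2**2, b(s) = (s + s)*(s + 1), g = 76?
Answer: -3059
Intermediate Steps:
b(s) = 2*s*(1 + s) (b(s) = (2*s)*(1 + s) = 2*s*(1 + s))
k(R, P) = 4
O = 4
w = 361 (w = (4 - 3*(-5))**2 = (4 + 15)**2 = 19**2 = 361)
(g + w)*(-7) = (76 + 361)*(-7) = 437*(-7) = -3059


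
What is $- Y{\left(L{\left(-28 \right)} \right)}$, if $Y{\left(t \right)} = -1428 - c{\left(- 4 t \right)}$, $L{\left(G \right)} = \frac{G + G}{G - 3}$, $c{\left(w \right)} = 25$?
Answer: $1453$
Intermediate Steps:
$L{\left(G \right)} = \frac{2 G}{-3 + G}$
$Y{\left(t \right)} = -1453$ ($Y{\left(t \right)} = -1428 - 25 = -1453$)
$- Y{\left(L{\left(-28 \right)} \right)} = \left(-1\right) \left(-1453\right) = 1453$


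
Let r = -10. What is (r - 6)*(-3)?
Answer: 48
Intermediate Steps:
(r - 6)*(-3) = (-10 - 6)*(-3) = -16*(-3) = 48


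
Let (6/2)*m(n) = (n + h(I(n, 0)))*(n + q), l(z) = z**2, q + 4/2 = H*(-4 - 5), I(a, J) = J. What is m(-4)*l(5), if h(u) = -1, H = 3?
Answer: 1375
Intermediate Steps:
q = -29 (q = -2 + 3*(-4 - 5) = -2 + 3*(-9) = -2 - 27 = -29)
m(n) = (-1 + n)*(-29 + n)/3 (m(n) = ((n - 1)*(n - 29))/3 = ((-1 + n)*(-29 + n))/3 = (-1 + n)*(-29 + n)/3)
m(-4)*l(5) = (29/3 - 10*(-4) + (1/3)*(-4)**2)*5**2 = (29/3 + 40 + (1/3)*16)*25 = (29/3 + 40 + 16/3)*25 = 55*25 = 1375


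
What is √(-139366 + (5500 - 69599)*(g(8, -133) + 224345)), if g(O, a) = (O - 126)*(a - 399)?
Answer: I*√18404308345 ≈ 1.3566e+5*I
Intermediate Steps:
g(O, a) = (-399 + a)*(-126 + O) (g(O, a) = (-126 + O)*(-399 + a) = (-399 + a)*(-126 + O))
√(-139366 + (5500 - 69599)*(g(8, -133) + 224345)) = √(-139366 + (5500 - 69599)*((50274 - 399*8 - 126*(-133) + 8*(-133)) + 224345)) = √(-139366 - 64099*((50274 - 3192 + 16758 - 1064) + 224345)) = √(-139366 - 64099*(62776 + 224345)) = √(-139366 - 64099*287121) = √(-139366 - 18404168979) = √(-18404308345) = I*√18404308345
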